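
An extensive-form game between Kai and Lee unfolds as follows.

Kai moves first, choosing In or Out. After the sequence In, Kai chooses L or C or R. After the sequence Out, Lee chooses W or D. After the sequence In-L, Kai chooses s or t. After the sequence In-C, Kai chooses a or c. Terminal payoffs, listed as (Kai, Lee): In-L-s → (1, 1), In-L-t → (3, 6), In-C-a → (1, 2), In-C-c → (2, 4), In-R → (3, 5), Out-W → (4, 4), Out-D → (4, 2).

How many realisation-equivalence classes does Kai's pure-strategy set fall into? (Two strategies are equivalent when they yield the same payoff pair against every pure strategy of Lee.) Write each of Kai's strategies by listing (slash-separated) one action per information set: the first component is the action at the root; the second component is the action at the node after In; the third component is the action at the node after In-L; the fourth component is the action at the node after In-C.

6

Kai has 24 pure strategies: In/L/s/a, In/L/s/c, In/L/t/a, In/L/t/c, In/C/s/a, In/C/s/c, In/C/t/a, In/C/t/c, In/R/s/a, In/R/s/c, In/R/t/a, In/R/t/c, Out/L/s/a, Out/L/s/c, Out/L/t/a, Out/L/t/c, Out/C/s/a, Out/C/s/c, Out/C/t/a, Out/C/t/c, Out/R/s/a, Out/R/s/c, Out/R/t/a, Out/R/t/c. Columns: W, D.
{In/L/s/a, In/L/s/c} → row (1,1) (1,1)
{In/L/t/a, In/L/t/c} → row (3,6) (3,6)
{In/C/s/a, In/C/t/a} → row (1,2) (1,2)
{In/C/s/c, In/C/t/c} → row (2,4) (2,4)
{In/R/s/a, In/R/s/c, In/R/t/a, In/R/t/c} → row (3,5) (3,5)
{Out/L/s/a, Out/L/s/c, Out/L/t/a, Out/L/t/c, Out/C/s/a, Out/C/s/c, Out/C/t/a, Out/C/t/c, Out/R/s/a, Out/R/s/c, Out/R/t/a, Out/R/t/c} → row (4,4) (4,2)
That's 6 distinct rows out of 24 strategies.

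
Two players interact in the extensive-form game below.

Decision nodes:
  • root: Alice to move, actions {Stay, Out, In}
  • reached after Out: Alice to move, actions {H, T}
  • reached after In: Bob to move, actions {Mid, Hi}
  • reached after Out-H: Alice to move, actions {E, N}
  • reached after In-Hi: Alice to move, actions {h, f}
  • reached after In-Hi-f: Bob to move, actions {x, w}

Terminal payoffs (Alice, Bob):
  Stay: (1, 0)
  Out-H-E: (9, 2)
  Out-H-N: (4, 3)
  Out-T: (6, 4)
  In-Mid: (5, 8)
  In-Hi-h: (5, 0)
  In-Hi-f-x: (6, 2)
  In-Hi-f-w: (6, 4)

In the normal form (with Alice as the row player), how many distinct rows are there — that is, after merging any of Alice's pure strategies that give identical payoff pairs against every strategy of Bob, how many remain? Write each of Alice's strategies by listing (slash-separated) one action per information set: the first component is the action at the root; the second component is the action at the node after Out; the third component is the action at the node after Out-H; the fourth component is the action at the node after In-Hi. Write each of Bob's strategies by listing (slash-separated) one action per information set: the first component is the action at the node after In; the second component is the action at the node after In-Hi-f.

6

Alice has 24 pure strategies: Stay/H/E/h, Stay/H/E/f, Stay/H/N/h, Stay/H/N/f, Stay/T/E/h, Stay/T/E/f, Stay/T/N/h, Stay/T/N/f, Out/H/E/h, Out/H/E/f, Out/H/N/h, Out/H/N/f, Out/T/E/h, Out/T/E/f, Out/T/N/h, Out/T/N/f, In/H/E/h, In/H/E/f, In/H/N/h, In/H/N/f, In/T/E/h, In/T/E/f, In/T/N/h, In/T/N/f. Columns: Mid/x, Mid/w, Hi/x, Hi/w.
{Stay/H/E/h, Stay/H/E/f, Stay/H/N/h, Stay/H/N/f, Stay/T/E/h, Stay/T/E/f, Stay/T/N/h, Stay/T/N/f} → row (1,0) (1,0) (1,0) (1,0)
{Out/H/E/h, Out/H/E/f} → row (9,2) (9,2) (9,2) (9,2)
{Out/H/N/h, Out/H/N/f} → row (4,3) (4,3) (4,3) (4,3)
{Out/T/E/h, Out/T/E/f, Out/T/N/h, Out/T/N/f} → row (6,4) (6,4) (6,4) (6,4)
{In/H/E/h, In/H/N/h, In/T/E/h, In/T/N/h} → row (5,8) (5,8) (5,0) (5,0)
{In/H/E/f, In/H/N/f, In/T/E/f, In/T/N/f} → row (5,8) (5,8) (6,2) (6,4)
That's 6 distinct rows out of 24 strategies.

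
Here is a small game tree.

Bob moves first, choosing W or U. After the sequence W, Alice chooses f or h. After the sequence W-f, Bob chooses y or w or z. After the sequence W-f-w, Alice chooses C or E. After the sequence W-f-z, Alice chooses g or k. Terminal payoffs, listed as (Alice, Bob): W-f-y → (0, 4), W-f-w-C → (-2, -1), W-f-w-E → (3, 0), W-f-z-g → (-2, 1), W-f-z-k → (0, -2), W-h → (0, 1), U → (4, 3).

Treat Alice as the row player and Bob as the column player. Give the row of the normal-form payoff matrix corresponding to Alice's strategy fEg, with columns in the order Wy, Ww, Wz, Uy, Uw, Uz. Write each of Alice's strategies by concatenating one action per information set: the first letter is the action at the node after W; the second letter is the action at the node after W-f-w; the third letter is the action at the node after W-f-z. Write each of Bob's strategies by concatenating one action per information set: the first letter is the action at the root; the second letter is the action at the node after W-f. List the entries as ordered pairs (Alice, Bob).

(0,4) (3,0) (-2,1) (4,3) (4,3) (4,3)

vs Wy: Bob plays W → Alice plays f at [W] → Bob plays y at [W-f] → (0, 4)
vs Ww: Bob plays W → Alice plays f at [W] → Bob plays w at [W-f] → Alice plays E at [W-f-w] → (3, 0)
vs Wz: Bob plays W → Alice plays f at [W] → Bob plays z at [W-f] → Alice plays g at [W-f-z] → (-2, 1)
vs Uy: Bob plays U → (4, 3)
vs Uw: Bob plays U → (4, 3)
vs Uz: Bob plays U → (4, 3)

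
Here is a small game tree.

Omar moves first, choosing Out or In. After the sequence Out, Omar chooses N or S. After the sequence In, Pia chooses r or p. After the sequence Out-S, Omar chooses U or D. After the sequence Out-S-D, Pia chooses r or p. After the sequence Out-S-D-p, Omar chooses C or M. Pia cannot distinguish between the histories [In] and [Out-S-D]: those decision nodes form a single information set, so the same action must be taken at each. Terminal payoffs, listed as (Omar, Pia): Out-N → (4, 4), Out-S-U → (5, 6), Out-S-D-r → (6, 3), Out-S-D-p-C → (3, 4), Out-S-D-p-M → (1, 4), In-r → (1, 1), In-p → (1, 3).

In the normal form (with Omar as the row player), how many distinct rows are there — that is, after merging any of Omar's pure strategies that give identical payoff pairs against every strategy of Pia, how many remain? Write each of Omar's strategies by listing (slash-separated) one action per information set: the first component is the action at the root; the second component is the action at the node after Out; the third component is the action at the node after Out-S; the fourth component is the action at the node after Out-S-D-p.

Omar has 16 pure strategies: Out/N/U/C, Out/N/U/M, Out/N/D/C, Out/N/D/M, Out/S/U/C, Out/S/U/M, Out/S/D/C, Out/S/D/M, In/N/U/C, In/N/U/M, In/N/D/C, In/N/D/M, In/S/U/C, In/S/U/M, In/S/D/C, In/S/D/M. Columns: r, p.
{Out/N/U/C, Out/N/U/M, Out/N/D/C, Out/N/D/M} → row (4,4) (4,4)
{Out/S/U/C, Out/S/U/M} → row (5,6) (5,6)
{Out/S/D/C} → row (6,3) (3,4)
{Out/S/D/M} → row (6,3) (1,4)
{In/N/U/C, In/N/U/M, In/N/D/C, In/N/D/M, In/S/U/C, In/S/U/M, In/S/D/C, In/S/D/M} → row (1,1) (1,3)
That's 5 distinct rows out of 16 strategies.

5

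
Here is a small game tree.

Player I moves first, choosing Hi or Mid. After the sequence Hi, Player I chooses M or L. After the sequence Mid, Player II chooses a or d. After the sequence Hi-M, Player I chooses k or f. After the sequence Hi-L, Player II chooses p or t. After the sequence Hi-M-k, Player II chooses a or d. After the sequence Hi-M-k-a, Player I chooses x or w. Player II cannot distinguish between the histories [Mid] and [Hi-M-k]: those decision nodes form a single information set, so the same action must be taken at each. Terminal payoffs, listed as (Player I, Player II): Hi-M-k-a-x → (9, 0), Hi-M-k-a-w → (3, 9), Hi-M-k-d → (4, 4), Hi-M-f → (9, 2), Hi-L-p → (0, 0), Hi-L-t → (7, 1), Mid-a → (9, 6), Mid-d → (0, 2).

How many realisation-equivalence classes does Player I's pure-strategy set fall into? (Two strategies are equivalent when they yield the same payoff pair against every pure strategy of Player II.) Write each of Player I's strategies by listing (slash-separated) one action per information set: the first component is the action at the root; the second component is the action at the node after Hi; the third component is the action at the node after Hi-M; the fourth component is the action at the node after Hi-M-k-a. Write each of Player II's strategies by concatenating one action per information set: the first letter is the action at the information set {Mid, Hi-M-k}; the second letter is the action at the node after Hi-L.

Player I has 16 pure strategies: Hi/M/k/x, Hi/M/k/w, Hi/M/f/x, Hi/M/f/w, Hi/L/k/x, Hi/L/k/w, Hi/L/f/x, Hi/L/f/w, Mid/M/k/x, Mid/M/k/w, Mid/M/f/x, Mid/M/f/w, Mid/L/k/x, Mid/L/k/w, Mid/L/f/x, Mid/L/f/w. Columns: ap, at, dp, dt.
{Hi/M/k/x} → row (9,0) (9,0) (4,4) (4,4)
{Hi/M/k/w} → row (3,9) (3,9) (4,4) (4,4)
{Hi/M/f/x, Hi/M/f/w} → row (9,2) (9,2) (9,2) (9,2)
{Hi/L/k/x, Hi/L/k/w, Hi/L/f/x, Hi/L/f/w} → row (0,0) (7,1) (0,0) (7,1)
{Mid/M/k/x, Mid/M/k/w, Mid/M/f/x, Mid/M/f/w, Mid/L/k/x, Mid/L/k/w, Mid/L/f/x, Mid/L/f/w} → row (9,6) (9,6) (0,2) (0,2)
That's 5 distinct rows out of 16 strategies.

5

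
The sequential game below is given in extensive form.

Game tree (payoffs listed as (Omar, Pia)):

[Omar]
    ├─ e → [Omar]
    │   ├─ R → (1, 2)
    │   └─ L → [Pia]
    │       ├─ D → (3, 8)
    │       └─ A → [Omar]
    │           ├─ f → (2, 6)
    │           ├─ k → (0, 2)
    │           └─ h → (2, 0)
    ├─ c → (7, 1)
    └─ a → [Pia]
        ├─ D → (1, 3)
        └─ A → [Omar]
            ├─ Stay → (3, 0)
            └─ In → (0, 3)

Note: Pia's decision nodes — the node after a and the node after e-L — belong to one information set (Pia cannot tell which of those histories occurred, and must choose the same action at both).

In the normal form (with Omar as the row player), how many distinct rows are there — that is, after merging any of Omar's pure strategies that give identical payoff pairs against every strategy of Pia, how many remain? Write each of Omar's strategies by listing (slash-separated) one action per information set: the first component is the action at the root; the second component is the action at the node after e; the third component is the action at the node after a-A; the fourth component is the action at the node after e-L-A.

7

Omar has 36 pure strategies: e/R/Stay/f, e/R/Stay/k, e/R/Stay/h, e/R/In/f, e/R/In/k, e/R/In/h, e/L/Stay/f, e/L/Stay/k, e/L/Stay/h, e/L/In/f, e/L/In/k, e/L/In/h, c/R/Stay/f, c/R/Stay/k, c/R/Stay/h, c/R/In/f, c/R/In/k, c/R/In/h, c/L/Stay/f, c/L/Stay/k, c/L/Stay/h, c/L/In/f, c/L/In/k, c/L/In/h, a/R/Stay/f, a/R/Stay/k, a/R/Stay/h, a/R/In/f, a/R/In/k, a/R/In/h, a/L/Stay/f, a/L/Stay/k, a/L/Stay/h, a/L/In/f, a/L/In/k, a/L/In/h. Columns: D, A.
{e/R/Stay/f, e/R/Stay/k, e/R/Stay/h, e/R/In/f, e/R/In/k, e/R/In/h} → row (1,2) (1,2)
{e/L/Stay/f, e/L/In/f} → row (3,8) (2,6)
{e/L/Stay/k, e/L/In/k} → row (3,8) (0,2)
{e/L/Stay/h, e/L/In/h} → row (3,8) (2,0)
{c/R/Stay/f, c/R/Stay/k, c/R/Stay/h, c/R/In/f, c/R/In/k, c/R/In/h, c/L/Stay/f, c/L/Stay/k, c/L/Stay/h, c/L/In/f, c/L/In/k, c/L/In/h} → row (7,1) (7,1)
{a/R/Stay/f, a/R/Stay/k, a/R/Stay/h, a/L/Stay/f, a/L/Stay/k, a/L/Stay/h} → row (1,3) (3,0)
{a/R/In/f, a/R/In/k, a/R/In/h, a/L/In/f, a/L/In/k, a/L/In/h} → row (1,3) (0,3)
That's 7 distinct rows out of 36 strategies.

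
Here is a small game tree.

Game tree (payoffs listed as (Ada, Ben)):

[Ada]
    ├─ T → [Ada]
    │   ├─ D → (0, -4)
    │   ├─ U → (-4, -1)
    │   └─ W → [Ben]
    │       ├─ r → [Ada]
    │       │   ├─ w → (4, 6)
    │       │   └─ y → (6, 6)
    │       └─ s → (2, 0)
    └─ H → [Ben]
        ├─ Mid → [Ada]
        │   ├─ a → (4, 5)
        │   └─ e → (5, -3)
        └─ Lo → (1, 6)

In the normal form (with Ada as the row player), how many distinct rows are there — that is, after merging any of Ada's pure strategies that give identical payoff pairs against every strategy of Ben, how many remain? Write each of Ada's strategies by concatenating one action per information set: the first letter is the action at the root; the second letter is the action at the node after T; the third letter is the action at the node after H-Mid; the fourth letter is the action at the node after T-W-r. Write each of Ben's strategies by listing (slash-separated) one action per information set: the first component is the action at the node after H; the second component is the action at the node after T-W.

6

Ada has 24 pure strategies: TDaw, TDay, TDew, TDey, TUaw, TUay, TUew, TUey, TWaw, TWay, TWew, TWey, HDaw, HDay, HDew, HDey, HUaw, HUay, HUew, HUey, HWaw, HWay, HWew, HWey. Columns: Mid/r, Mid/s, Lo/r, Lo/s.
{TDaw, TDay, TDew, TDey} → row (0,-4) (0,-4) (0,-4) (0,-4)
{TUaw, TUay, TUew, TUey} → row (-4,-1) (-4,-1) (-4,-1) (-4,-1)
{TWaw, TWew} → row (4,6) (2,0) (4,6) (2,0)
{TWay, TWey} → row (6,6) (2,0) (6,6) (2,0)
{HDaw, HDay, HUaw, HUay, HWaw, HWay} → row (4,5) (4,5) (1,6) (1,6)
{HDew, HDey, HUew, HUey, HWew, HWey} → row (5,-3) (5,-3) (1,6) (1,6)
That's 6 distinct rows out of 24 strategies.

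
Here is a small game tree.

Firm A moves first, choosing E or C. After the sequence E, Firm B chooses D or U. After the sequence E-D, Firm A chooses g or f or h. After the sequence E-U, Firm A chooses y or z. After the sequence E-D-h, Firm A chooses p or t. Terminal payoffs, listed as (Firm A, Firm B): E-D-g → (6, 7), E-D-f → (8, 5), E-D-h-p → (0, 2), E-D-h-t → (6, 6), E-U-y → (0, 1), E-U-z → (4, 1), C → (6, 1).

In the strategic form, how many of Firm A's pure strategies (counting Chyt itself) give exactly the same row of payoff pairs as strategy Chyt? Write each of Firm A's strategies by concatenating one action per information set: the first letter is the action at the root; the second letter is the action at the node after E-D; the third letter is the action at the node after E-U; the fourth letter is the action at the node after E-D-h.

Row for Chyt (columns D, U): (6,1) (6,1).
Under Chyt, Firm A's choice at the node after E-D and at the node after E-U and at the node after E-D-h can never be reached regardless of what Firm B does, so varying those choices leaves every outcome unchanged.
Holding the reachable choices fixed and varying the unreachable ones freely already gives 3 × 2 × 2 = 12 equivalent strategies.
No other strategy reproduces this row, so those 12 are the full class: Cgyp, Cgyt, Cgzp, Cgzt, Cfyp, Cfyt, Cfzp, Cfzt, Chyp, Chyt, Chzp, Chzt.

12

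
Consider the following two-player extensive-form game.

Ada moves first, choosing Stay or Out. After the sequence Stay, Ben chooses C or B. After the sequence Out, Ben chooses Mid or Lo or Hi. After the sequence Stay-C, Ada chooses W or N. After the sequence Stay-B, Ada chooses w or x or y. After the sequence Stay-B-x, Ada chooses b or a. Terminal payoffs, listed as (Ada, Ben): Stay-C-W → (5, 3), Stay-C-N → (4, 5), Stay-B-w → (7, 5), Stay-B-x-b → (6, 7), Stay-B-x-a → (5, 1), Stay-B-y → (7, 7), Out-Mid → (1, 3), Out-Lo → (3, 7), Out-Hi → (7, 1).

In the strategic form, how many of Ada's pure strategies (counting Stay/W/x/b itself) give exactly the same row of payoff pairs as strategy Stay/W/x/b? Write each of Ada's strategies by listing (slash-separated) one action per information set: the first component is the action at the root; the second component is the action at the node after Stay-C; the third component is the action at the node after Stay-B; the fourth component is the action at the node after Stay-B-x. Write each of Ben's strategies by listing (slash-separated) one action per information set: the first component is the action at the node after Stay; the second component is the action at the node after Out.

Row for Stay/W/x/b (columns C/Mid, C/Lo, C/Hi, B/Mid, B/Lo, B/Hi): (5,3) (5,3) (5,3) (6,7) (6,7) (6,7).
Every one of Ada's information sets is on the play path for some reply by Ben when Ada follows Stay/W/x/b.
Changing the action at any of them therefore changes at least one column, so only Stay/W/x/b itself gives this row.

1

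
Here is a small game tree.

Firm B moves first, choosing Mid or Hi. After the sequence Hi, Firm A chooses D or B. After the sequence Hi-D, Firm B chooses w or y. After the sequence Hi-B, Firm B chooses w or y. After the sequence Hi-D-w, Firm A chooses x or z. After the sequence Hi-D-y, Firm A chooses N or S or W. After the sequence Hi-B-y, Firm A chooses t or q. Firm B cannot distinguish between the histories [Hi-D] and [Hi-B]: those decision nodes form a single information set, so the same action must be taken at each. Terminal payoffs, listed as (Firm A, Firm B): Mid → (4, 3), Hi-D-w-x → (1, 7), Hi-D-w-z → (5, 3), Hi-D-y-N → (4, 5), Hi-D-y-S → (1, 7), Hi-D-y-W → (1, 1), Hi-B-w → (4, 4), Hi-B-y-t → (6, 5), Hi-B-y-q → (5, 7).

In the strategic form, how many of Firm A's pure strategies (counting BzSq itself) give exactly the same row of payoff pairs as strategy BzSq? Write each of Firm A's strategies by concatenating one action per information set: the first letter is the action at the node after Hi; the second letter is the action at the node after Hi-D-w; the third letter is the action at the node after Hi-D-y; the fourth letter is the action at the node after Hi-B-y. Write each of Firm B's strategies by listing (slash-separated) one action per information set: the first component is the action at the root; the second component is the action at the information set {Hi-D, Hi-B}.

6

Row for BzSq (columns Mid/w, Mid/y, Hi/w, Hi/y): (4,3) (4,3) (4,4) (5,7).
Under BzSq, Firm A's choice at the node after Hi-D-w and at the node after Hi-D-y can never be reached regardless of what Firm B does, so varying those choices leaves every outcome unchanged.
Holding the reachable choices fixed and varying the unreachable ones freely already gives 2 × 3 = 6 equivalent strategies.
No other strategy reproduces this row, so those 6 are the full class: BxNq, BxSq, BxWq, BzNq, BzSq, BzWq.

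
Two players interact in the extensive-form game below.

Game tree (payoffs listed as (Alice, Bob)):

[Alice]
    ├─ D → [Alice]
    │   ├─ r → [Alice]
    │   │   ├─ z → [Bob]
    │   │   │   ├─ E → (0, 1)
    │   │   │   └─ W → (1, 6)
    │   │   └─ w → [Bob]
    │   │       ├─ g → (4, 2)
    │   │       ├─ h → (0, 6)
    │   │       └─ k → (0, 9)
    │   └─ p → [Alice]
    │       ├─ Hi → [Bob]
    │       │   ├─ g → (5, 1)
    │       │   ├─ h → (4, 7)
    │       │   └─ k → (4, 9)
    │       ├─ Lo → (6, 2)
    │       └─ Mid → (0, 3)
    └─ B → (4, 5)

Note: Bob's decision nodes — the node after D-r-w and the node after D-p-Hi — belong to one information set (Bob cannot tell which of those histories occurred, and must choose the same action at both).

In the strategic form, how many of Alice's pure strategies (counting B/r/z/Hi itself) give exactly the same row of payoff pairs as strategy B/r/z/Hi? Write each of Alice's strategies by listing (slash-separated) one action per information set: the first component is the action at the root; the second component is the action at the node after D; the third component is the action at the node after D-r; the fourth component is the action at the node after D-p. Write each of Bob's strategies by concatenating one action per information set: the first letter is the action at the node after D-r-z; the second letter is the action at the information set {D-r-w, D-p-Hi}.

12

Row for B/r/z/Hi (columns Eg, Eh, Ek, Wg, Wh, Wk): (4,5) (4,5) (4,5) (4,5) (4,5) (4,5).
Under B/r/z/Hi, Alice's choice at the node after D and at the node after D-r and at the node after D-p can never be reached regardless of what Bob does, so varying those choices leaves every outcome unchanged.
Holding the reachable choices fixed and varying the unreachable ones freely already gives 2 × 2 × 3 = 12 equivalent strategies.
No other strategy reproduces this row, so those 12 are the full class: B/r/z/Hi, B/r/z/Lo, B/r/z/Mid, B/r/w/Hi, B/r/w/Lo, B/r/w/Mid, B/p/z/Hi, B/p/z/Lo, B/p/z/Mid, B/p/w/Hi, B/p/w/Lo, B/p/w/Mid.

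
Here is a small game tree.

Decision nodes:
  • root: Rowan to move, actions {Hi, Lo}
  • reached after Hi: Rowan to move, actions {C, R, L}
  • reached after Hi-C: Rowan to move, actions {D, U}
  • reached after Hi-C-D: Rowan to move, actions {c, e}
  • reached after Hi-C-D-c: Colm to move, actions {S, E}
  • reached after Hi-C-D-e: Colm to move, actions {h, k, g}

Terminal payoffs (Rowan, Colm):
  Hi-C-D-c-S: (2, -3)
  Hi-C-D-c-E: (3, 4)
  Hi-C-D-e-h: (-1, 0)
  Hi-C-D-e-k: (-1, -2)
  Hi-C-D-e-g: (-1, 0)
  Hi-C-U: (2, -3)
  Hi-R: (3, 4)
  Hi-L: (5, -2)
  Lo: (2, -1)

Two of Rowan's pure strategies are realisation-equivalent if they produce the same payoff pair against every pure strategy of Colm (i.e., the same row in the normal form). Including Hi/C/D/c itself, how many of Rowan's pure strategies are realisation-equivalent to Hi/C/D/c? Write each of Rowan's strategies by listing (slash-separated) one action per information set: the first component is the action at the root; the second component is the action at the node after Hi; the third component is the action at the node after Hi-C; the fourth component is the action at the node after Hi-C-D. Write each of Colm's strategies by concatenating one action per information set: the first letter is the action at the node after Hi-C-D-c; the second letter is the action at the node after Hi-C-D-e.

Row for Hi/C/D/c (columns Sh, Sk, Sg, Eh, Ek, Eg): (2,-3) (2,-3) (2,-3) (3,4) (3,4) (3,4).
Every one of Rowan's information sets is on the play path for some reply by Colm when Rowan follows Hi/C/D/c.
Changing the action at any of them therefore changes at least one column, so only Hi/C/D/c itself gives this row.

1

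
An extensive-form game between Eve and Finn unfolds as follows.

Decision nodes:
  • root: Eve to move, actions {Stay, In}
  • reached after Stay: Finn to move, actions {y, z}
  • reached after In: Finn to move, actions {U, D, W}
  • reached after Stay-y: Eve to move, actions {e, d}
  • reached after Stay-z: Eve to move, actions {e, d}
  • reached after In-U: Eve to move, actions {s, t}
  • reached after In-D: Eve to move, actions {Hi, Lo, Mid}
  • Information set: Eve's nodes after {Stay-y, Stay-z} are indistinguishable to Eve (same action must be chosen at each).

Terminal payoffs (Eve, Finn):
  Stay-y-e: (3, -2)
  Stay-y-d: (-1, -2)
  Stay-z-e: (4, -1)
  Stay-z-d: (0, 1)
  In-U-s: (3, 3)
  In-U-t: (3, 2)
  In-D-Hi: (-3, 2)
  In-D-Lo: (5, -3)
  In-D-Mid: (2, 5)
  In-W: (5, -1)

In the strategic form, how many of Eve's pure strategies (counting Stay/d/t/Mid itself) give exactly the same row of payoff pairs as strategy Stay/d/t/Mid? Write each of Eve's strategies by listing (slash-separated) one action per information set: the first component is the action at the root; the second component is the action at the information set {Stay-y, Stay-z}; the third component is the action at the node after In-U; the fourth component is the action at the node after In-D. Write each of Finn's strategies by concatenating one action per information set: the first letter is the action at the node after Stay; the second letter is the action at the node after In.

6

Row for Stay/d/t/Mid (columns yU, yD, yW, zU, zD, zW): (-1,-2) (-1,-2) (-1,-2) (0,1) (0,1) (0,1).
Under Stay/d/t/Mid, Eve's choice at the node after In-U and at the node after In-D can never be reached regardless of what Finn does, so varying those choices leaves every outcome unchanged.
Holding the reachable choices fixed and varying the unreachable ones freely already gives 2 × 3 = 6 equivalent strategies.
No other strategy reproduces this row, so those 6 are the full class: Stay/d/s/Hi, Stay/d/s/Lo, Stay/d/s/Mid, Stay/d/t/Hi, Stay/d/t/Lo, Stay/d/t/Mid.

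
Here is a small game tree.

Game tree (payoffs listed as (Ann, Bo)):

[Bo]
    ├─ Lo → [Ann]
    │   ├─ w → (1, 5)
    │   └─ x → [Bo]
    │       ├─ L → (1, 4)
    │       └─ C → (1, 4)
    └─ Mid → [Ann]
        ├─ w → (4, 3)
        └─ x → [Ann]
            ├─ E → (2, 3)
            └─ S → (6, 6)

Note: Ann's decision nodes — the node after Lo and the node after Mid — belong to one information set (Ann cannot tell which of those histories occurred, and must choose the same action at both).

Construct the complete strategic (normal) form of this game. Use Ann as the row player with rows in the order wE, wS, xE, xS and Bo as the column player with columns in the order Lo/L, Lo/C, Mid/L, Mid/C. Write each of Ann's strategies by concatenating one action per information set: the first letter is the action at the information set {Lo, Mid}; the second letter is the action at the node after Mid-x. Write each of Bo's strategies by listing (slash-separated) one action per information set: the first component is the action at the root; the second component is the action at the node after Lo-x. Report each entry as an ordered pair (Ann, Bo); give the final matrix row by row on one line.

wE: (1,5) (1,5) (4,3) (4,3) | wS: (1,5) (1,5) (4,3) (4,3) | xE: (1,4) (1,4) (2,3) (2,3) | xS: (1,4) (1,4) (6,6) (6,6)

         Lo/L     Lo/C    Mid/L    Mid/C
  wE    (1,5)    (1,5)    (4,3)    (4,3)
  wS    (1,5)    (1,5)    (4,3)    (4,3)
  xE    (1,4)    (1,4)    (2,3)    (2,3)
  xS    (1,4)    (1,4)    (6,6)    (6,6)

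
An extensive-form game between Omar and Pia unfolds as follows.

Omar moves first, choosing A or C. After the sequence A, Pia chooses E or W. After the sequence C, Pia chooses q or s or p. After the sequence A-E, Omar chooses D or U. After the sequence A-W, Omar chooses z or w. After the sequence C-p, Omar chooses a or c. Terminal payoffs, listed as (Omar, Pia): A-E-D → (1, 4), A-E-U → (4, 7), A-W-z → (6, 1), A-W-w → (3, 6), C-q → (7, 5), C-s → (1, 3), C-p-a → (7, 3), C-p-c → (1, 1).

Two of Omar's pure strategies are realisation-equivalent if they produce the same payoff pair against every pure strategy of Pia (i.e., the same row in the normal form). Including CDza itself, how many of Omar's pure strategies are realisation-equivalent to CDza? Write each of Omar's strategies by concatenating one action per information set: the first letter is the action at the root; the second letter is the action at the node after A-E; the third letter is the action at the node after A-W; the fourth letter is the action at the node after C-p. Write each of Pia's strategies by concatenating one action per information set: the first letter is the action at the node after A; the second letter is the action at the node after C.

4

Row for CDza (columns Eq, Es, Ep, Wq, Ws, Wp): (7,5) (1,3) (7,3) (7,5) (1,3) (7,3).
Under CDza, Omar's choice at the node after A-E and at the node after A-W can never be reached regardless of what Pia does, so varying those choices leaves every outcome unchanged.
Holding the reachable choices fixed and varying the unreachable ones freely already gives 2 × 2 = 4 equivalent strategies.
No other strategy reproduces this row, so those 4 are the full class: CDza, CDwa, CUza, CUwa.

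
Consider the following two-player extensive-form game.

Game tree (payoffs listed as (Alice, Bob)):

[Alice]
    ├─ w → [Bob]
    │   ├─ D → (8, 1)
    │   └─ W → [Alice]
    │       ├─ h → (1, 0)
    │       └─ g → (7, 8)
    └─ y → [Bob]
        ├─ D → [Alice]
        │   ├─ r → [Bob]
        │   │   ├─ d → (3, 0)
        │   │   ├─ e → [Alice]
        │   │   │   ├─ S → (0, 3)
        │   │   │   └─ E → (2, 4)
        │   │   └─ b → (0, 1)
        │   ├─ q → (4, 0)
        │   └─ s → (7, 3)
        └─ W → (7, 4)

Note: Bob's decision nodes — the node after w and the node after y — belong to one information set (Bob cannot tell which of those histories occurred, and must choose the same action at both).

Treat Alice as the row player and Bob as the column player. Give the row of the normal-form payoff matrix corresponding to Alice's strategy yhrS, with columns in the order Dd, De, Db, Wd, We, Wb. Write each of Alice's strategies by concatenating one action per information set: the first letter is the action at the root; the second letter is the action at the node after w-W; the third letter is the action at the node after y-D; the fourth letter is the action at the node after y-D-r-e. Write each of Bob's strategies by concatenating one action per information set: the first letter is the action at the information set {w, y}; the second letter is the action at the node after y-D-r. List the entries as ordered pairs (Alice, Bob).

vs Dd: Alice plays y → Bob plays D at [y] → Alice plays r at [y-D] → Bob plays d at [y-D-r] → (3, 0)
vs De: Alice plays y → Bob plays D at [y] → Alice plays r at [y-D] → Bob plays e at [y-D-r] → Alice plays S at [y-D-r-e] → (0, 3)
vs Db: Alice plays y → Bob plays D at [y] → Alice plays r at [y-D] → Bob plays b at [y-D-r] → (0, 1)
vs Wd: Alice plays y → Bob plays W at [y] → (7, 4)
vs We: Alice plays y → Bob plays W at [y] → (7, 4)
vs Wb: Alice plays y → Bob plays W at [y] → (7, 4)

(3,0) (0,3) (0,1) (7,4) (7,4) (7,4)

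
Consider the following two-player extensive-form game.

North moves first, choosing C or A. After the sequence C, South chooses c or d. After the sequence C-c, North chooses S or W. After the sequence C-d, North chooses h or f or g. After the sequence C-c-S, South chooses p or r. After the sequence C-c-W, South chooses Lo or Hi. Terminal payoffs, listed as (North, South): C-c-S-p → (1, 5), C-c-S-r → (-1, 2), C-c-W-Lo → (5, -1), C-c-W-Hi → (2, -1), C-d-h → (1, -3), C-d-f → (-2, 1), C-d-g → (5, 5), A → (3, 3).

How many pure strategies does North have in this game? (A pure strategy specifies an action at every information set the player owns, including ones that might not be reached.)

12

North owns the root with actions {C, A} — two choices.
North owns the node after C-c with actions {S, W} — two choices.
North owns the node after C-d with actions {h, f, g} — three choices.
A pure strategy fixes one action at each information set independently, so the count is the product 2 × 2 × 3 = 12.
(For reference, South has 8 pure strategies, giving a 12×8 normal-form matrix.)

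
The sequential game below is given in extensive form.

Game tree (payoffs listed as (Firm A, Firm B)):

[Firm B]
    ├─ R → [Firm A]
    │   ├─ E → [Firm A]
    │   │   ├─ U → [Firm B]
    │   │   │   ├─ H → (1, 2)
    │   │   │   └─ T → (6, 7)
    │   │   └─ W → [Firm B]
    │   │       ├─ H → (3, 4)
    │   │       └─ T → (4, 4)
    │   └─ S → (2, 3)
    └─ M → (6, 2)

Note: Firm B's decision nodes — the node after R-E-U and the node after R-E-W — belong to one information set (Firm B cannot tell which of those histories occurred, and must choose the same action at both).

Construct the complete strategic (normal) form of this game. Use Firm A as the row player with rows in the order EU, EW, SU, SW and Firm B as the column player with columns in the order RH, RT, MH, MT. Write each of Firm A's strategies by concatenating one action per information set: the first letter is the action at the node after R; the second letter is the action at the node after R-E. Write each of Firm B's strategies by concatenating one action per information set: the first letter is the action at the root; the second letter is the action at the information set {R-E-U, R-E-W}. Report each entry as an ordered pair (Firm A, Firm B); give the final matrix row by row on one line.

           RH       RT       MH       MT
  EU    (1,2)    (6,7)    (6,2)    (6,2)
  EW    (3,4)    (4,4)    (6,2)    (6,2)
  SU    (2,3)    (2,3)    (6,2)    (6,2)
  SW    (2,3)    (2,3)    (6,2)    (6,2)

EU: (1,2) (6,7) (6,2) (6,2) | EW: (3,4) (4,4) (6,2) (6,2) | SU: (2,3) (2,3) (6,2) (6,2) | SW: (2,3) (2,3) (6,2) (6,2)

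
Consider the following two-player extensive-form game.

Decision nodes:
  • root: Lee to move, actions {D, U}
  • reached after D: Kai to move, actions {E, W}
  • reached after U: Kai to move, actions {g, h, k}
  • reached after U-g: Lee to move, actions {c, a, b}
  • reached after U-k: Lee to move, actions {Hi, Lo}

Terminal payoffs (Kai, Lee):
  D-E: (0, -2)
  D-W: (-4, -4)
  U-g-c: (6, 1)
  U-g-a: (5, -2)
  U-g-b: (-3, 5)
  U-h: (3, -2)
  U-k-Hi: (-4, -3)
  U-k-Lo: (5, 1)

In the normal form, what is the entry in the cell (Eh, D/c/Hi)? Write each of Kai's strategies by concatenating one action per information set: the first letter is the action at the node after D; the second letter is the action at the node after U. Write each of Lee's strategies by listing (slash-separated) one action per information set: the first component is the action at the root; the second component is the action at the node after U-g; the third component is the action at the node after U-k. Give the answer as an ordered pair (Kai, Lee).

(0, -2)

Trace the play path from the root:
  Lee plays D
  Kai plays E at [D]
→ terminal payoff (0, -2).
(Kai's choice at the node after U is never reached on this path, so it doesn't affect the outcome.)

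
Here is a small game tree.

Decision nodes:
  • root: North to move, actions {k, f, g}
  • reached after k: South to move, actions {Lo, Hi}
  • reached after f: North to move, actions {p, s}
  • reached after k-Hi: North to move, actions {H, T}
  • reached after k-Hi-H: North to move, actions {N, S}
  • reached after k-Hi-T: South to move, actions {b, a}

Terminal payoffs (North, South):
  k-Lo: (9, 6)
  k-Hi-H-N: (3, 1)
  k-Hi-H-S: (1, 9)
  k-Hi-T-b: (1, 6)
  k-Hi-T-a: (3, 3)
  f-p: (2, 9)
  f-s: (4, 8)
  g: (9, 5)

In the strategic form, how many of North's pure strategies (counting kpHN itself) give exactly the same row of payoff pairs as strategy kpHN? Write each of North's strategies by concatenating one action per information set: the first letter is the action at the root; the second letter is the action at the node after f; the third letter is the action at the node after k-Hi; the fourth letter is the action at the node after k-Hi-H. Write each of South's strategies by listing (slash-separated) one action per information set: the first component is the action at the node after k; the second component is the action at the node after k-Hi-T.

Row for kpHN (columns Lo/b, Lo/a, Hi/b, Hi/a): (9,6) (9,6) (3,1) (3,1).
Under kpHN, North's choice at the node after f can never be reached regardless of what South does, so varying those choices leaves every outcome unchanged.
Holding the reachable choices fixed and varying the unreachable one freely already gives 2 equivalent strategies.
No other strategy reproduces this row, so those 2 are the full class: kpHN, ksHN.

2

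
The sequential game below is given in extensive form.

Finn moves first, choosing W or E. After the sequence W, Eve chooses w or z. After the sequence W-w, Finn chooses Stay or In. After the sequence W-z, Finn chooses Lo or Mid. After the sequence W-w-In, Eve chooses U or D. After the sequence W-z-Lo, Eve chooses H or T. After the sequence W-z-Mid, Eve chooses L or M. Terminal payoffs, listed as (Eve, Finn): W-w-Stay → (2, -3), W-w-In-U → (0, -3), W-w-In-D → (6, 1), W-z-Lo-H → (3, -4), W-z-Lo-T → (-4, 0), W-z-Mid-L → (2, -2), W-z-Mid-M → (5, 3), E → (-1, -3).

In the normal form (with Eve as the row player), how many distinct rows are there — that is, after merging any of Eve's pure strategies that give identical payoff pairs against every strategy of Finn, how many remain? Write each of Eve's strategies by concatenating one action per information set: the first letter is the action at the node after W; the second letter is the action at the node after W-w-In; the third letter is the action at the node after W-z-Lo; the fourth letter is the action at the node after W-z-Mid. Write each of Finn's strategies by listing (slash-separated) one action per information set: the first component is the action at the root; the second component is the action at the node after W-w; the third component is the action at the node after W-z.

6

Eve has 16 pure strategies: wUHL, wUHM, wUTL, wUTM, wDHL, wDHM, wDTL, wDTM, zUHL, zUHM, zUTL, zUTM, zDHL, zDHM, zDTL, zDTM. Columns: W/Stay/Lo, W/Stay/Mid, W/In/Lo, W/In/Mid, E/Stay/Lo, E/Stay/Mid, E/In/Lo, E/In/Mid.
{wUHL, wUHM, wUTL, wUTM} → row (2,-3) (2,-3) (0,-3) (0,-3) (-1,-3) (-1,-3) (-1,-3) (-1,-3)
{wDHL, wDHM, wDTL, wDTM} → row (2,-3) (2,-3) (6,1) (6,1) (-1,-3) (-1,-3) (-1,-3) (-1,-3)
{zUHL, zDHL} → row (3,-4) (2,-2) (3,-4) (2,-2) (-1,-3) (-1,-3) (-1,-3) (-1,-3)
{zUHM, zDHM} → row (3,-4) (5,3) (3,-4) (5,3) (-1,-3) (-1,-3) (-1,-3) (-1,-3)
{zUTL, zDTL} → row (-4,0) (2,-2) (-4,0) (2,-2) (-1,-3) (-1,-3) (-1,-3) (-1,-3)
{zUTM, zDTM} → row (-4,0) (5,3) (-4,0) (5,3) (-1,-3) (-1,-3) (-1,-3) (-1,-3)
That's 6 distinct rows out of 16 strategies.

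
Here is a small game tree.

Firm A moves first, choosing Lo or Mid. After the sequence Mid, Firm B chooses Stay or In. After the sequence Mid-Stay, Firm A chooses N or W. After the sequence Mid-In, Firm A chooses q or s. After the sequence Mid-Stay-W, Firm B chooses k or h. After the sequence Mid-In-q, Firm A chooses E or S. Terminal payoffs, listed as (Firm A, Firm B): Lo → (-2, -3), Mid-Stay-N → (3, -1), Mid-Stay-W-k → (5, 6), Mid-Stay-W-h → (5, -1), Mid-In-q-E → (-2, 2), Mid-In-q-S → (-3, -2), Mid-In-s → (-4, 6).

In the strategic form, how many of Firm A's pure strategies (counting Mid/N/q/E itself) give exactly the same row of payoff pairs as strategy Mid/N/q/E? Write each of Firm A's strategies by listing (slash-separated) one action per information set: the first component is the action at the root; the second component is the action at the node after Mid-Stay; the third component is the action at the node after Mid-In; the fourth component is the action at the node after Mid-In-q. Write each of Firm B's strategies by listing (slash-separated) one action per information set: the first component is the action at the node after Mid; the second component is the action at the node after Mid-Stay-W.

Row for Mid/N/q/E (columns Stay/k, Stay/h, In/k, In/h): (3,-1) (3,-1) (-2,2) (-2,2).
Every one of Firm A's information sets is on the play path for some reply by Firm B when Firm A follows Mid/N/q/E.
Changing the action at any of them therefore changes at least one column, so only Mid/N/q/E itself gives this row.

1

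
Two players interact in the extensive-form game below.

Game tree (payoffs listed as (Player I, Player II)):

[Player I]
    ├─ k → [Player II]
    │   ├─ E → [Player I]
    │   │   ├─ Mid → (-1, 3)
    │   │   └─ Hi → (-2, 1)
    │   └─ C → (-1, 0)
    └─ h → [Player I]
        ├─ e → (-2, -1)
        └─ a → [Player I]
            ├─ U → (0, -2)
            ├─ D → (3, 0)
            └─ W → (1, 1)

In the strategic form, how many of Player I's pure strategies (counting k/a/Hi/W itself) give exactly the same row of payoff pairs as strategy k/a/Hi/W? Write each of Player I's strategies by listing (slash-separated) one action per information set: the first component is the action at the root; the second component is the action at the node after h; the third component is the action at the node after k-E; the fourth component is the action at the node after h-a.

Row for k/a/Hi/W (columns E, C): (-2,1) (-1,0).
Under k/a/Hi/W, Player I's choice at the node after h and at the node after h-a can never be reached regardless of what Player II does, so varying those choices leaves every outcome unchanged.
Holding the reachable choices fixed and varying the unreachable ones freely already gives 2 × 3 = 6 equivalent strategies.
No other strategy reproduces this row, so those 6 are the full class: k/e/Hi/U, k/e/Hi/D, k/e/Hi/W, k/a/Hi/U, k/a/Hi/D, k/a/Hi/W.

6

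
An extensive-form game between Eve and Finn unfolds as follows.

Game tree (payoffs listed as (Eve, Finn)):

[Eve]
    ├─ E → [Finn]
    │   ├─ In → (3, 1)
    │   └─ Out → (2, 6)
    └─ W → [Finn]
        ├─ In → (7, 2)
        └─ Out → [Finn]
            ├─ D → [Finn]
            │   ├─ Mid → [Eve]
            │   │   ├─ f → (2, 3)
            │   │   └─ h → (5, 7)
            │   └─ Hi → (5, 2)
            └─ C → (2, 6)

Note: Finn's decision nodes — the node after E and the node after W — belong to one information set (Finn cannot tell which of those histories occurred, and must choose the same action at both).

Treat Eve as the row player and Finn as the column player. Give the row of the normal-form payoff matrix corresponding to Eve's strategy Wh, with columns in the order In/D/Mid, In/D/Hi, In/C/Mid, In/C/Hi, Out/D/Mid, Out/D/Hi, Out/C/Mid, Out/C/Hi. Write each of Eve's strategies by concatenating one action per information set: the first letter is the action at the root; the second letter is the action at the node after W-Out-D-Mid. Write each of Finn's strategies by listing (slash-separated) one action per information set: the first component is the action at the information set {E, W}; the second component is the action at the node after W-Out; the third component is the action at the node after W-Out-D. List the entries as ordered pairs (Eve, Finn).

vs In/D/Mid: Eve plays W → Finn plays In at [W] → (7, 2)
vs In/D/Hi: Eve plays W → Finn plays In at [W] → (7, 2)
vs In/C/Mid: Eve plays W → Finn plays In at [W] → (7, 2)
vs In/C/Hi: Eve plays W → Finn plays In at [W] → (7, 2)
vs Out/D/Mid: Eve plays W → Finn plays Out at [W] → Finn plays D at [W-Out] → Finn plays Mid at [W-Out-D] → Eve plays h at [W-Out-D-Mid] → (5, 7)
vs Out/D/Hi: Eve plays W → Finn plays Out at [W] → Finn plays D at [W-Out] → Finn plays Hi at [W-Out-D] → (5, 2)
vs Out/C/Mid: Eve plays W → Finn plays Out at [W] → Finn plays C at [W-Out] → (2, 6)
vs Out/C/Hi: Eve plays W → Finn plays Out at [W] → Finn plays C at [W-Out] → (2, 6)

(7,2) (7,2) (7,2) (7,2) (5,7) (5,2) (2,6) (2,6)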